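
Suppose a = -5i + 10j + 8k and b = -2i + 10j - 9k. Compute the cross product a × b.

i: 10·(-9) - 8·10 = -90 - 80 = -170
j: 8·(-2) - (-5)·(-9) = -16 - 45 = -61
k: (-5)·10 - 10·(-2) = -50 - (-20) = -30
a × b = (-170, -61, -30)

(-170, -61, -30)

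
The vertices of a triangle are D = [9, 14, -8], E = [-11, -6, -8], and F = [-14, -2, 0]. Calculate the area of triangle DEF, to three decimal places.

133.041

DE = (-20, -20, 0),  DF = (-23, -16, 8)
i: (-20)·8 - 0·(-16) = -160 - 0 = -160
j: 0·(-23) - (-20)·8 = 0 - (-160) = 160
k: (-20)·(-16) - (-20)·(-23) = 320 - 460 = -140
DE × DF = (-160, 160, -140)
|DE × DF| = √70800 ≈ 266.0827
area = ½ · 266.0827 ≈ 133.041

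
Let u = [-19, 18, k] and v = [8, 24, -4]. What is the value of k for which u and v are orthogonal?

70

u · v = (-19)·8 + 18·24 + k·(-4) = 280 - 4k
Set equal to 0: -4k = -280, so k = 70.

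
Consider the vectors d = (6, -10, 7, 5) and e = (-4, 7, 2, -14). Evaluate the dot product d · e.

d · e = 6·(-4) + (-10)·7 + 7·2 + 5·(-14) = -24 - 70 + 14 - 70 = -150

-150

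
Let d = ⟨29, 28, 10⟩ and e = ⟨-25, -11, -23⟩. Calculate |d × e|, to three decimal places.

i: 28·(-23) - 10·(-11) = -644 - (-110) = -534
j: 10·(-25) - 29·(-23) = -250 - (-667) = 417
k: 29·(-11) - 28·(-25) = -319 - (-700) = 381
d × e = (-534, 417, 381)
|d × e| = √((-534)² + 417² + 381²) = √604206 ≈ 777.3069

777.307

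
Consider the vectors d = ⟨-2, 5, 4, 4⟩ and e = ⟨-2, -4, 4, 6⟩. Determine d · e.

24

d · e = (-2)·(-2) + 5·(-4) + 4·4 + 4·6 = 4 - 20 + 16 + 24 = 24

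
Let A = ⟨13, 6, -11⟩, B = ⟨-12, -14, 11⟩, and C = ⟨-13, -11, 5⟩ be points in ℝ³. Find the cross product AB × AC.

AB = (-25, -20, 22)
AC = (-26, -17, 16)
i: (-20)·16 - 22·(-17) = -320 - (-374) = 54
j: 22·(-26) - (-25)·16 = -572 - (-400) = -172
k: (-25)·(-17) - (-20)·(-26) = 425 - 520 = -95
AB × AC = (54, -172, -95)

(54, -172, -95)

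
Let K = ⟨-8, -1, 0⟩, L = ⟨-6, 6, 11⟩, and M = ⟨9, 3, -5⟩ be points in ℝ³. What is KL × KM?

KL = (2, 7, 11)
KM = (17, 4, -5)
i: 7·(-5) - 11·4 = -35 - 44 = -79
j: 11·17 - 2·(-5) = 187 - (-10) = 197
k: 2·4 - 7·17 = 8 - 119 = -111
KL × KM = (-79, 197, -111)

(-79, 197, -111)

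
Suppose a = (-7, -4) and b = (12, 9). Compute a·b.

a · b = (-7)·12 + (-4)·9 = -84 - 36 = -120

-120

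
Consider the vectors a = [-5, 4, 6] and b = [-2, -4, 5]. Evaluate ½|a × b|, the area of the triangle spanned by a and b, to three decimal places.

i: 4·5 - 6·(-4) = 20 - (-24) = 44
j: 6·(-2) - (-5)·5 = -12 - (-25) = 13
k: (-5)·(-4) - 4·(-2) = 20 - (-8) = 28
a × b = (44, 13, 28)
|a × b| = √(44² + 13² + 28²) = √2889 ≈ 53.7494
area = ½ · 53.7494 ≈ 26.875

26.875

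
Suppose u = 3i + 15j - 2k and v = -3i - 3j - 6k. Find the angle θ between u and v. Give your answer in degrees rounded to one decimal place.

u · v = 3·(-3) + 15·(-3) + (-2)·(-6) = -9 - 45 + 12 = -42
|u|² = 9 + 225 + 4 = 238,  |u| = √238 ≈ 15.427249
|v|² = 9 + 9 + 36 = 54,  |v| = √54 ≈ 7.348469
cos θ = -42 / (15.427249 · 7.348469) ≈ -0.37048
θ = arccos(-0.37048) ≈ 111.7°

111.7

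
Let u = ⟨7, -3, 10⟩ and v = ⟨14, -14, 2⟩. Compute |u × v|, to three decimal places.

i: (-3)·2 - 10·(-14) = -6 - (-140) = 134
j: 10·14 - 7·2 = 140 - 14 = 126
k: 7·(-14) - (-3)·14 = -98 - (-42) = -56
u × v = (134, 126, -56)
|u × v| = √(134² + 126² + (-56)²) = √36968 ≈ 192.2706

192.271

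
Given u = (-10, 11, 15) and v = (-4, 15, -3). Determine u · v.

u · v = (-10)·(-4) + 11·15 + 15·(-3) = 40 + 165 - 45 = 160

160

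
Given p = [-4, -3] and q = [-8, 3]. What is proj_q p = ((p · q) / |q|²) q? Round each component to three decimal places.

p · q = (-4)·(-8) + (-3)·3 = 32 - 9 = 23
|q|² = 64 + 9 = 73
proj_q p = (23/73) · (-8, 3) ≈ (-2.521, 0.945)

(-2.521, 0.945)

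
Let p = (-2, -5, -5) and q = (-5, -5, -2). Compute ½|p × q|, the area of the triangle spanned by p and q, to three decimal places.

14.925

i: (-5)·(-2) - (-5)·(-5) = 10 - 25 = -15
j: (-5)·(-5) - (-2)·(-2) = 25 - 4 = 21
k: (-2)·(-5) - (-5)·(-5) = 10 - 25 = -15
p × q = (-15, 21, -15)
|p × q| = √((-15)² + 21² + (-15)²) = √891 ≈ 29.8496
area = ½ · 29.8496 ≈ 14.925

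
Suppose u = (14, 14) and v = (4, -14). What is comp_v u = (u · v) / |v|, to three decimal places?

-9.615

u · v = 14·4 + 14·(-14) = 56 - 196 = -140
|v| = √(16 + 196) = √212 ≈ 14.5602
comp_v u = -140 / √212 ≈ -9.615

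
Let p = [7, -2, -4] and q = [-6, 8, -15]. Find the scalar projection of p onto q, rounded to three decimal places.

p · q = 7·(-6) + (-2)·8 + (-4)·(-15) = -42 - 16 + 60 = 2
|q| = √(36 + 64 + 225) = √325 ≈ 18.0278
comp_q p = 2 / √325 ≈ 0.111

0.111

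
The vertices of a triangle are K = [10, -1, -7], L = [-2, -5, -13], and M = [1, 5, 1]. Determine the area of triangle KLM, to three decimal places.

KL = (-12, -4, -6),  KM = (-9, 6, 8)
i: (-4)·8 - (-6)·6 = -32 - (-36) = 4
j: (-6)·(-9) - (-12)·8 = 54 - (-96) = 150
k: (-12)·6 - (-4)·(-9) = -72 - 36 = -108
KL × KM = (4, 150, -108)
|KL × KM| = √34180 ≈ 184.8783
area = ½ · 184.8783 ≈ 92.439

92.439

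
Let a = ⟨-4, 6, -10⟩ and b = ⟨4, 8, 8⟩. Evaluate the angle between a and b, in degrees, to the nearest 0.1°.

108.9

a · b = (-4)·4 + 6·8 + (-10)·8 = -16 + 48 - 80 = -48
|a|² = 16 + 36 + 100 = 152,  |a| = √152 ≈ 12.328828
|b|² = 16 + 64 + 64 = 144,  |b| = √144 ≈ 12.000000
cos θ = -48 / (12.328828 · 12.000000) ≈ -0.32444
θ = arccos(-0.32444) ≈ 108.9°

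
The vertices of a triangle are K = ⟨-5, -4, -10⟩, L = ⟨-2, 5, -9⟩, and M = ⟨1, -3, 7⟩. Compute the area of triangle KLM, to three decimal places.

KL = (3, 9, 1),  KM = (6, 1, 17)
i: 9·17 - 1·1 = 153 - 1 = 152
j: 1·6 - 3·17 = 6 - 51 = -45
k: 3·1 - 9·6 = 3 - 54 = -51
KL × KM = (152, -45, -51)
|KL × KM| = √27730 ≈ 166.5233
area = ½ · 166.5233 ≈ 83.262

83.262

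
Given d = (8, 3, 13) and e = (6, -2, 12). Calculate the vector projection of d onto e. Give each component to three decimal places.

d · e = 8·6 + 3·(-2) + 13·12 = 48 - 6 + 156 = 198
|e|² = 36 + 4 + 144 = 184
proj_e d = (198/184) · (6, -2, 12) ≈ (6.457, -2.152, 12.913)

(6.457, -2.152, 12.913)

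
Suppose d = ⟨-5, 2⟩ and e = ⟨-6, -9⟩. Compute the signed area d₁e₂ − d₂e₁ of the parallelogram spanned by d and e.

(-5)·(-9) - 2·(-6) = 45 - (-12) = 57

57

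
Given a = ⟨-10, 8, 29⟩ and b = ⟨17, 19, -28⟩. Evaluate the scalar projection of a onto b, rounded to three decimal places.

-21.918

a · b = (-10)·17 + 8·19 + 29·(-28) = -170 + 152 - 812 = -830
|b| = √(289 + 361 + 784) = √1434 ≈ 37.8682
comp_b a = -830 / √1434 ≈ -21.918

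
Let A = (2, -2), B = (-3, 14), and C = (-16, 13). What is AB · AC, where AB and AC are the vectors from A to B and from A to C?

AB = B − A = (-5, 16)
AC = C − A = (-18, 15)
AB · AC = (-5)·(-18) + 16·15 = 90 + 240 = 330

330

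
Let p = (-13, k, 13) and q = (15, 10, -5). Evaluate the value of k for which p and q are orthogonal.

26

p · q = (-13)·15 + k·10 + 13·(-5) = -260 + 10k
Set equal to 0: 10k = 260, so k = 26.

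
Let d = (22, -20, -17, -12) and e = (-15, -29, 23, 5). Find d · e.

-201

d · e = 22·(-15) + (-20)·(-29) + (-17)·23 + (-12)·5 = -330 + 580 - 391 - 60 = -201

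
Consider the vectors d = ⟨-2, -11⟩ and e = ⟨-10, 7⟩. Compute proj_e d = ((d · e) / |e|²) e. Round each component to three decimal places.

d · e = (-2)·(-10) + (-11)·7 = 20 - 77 = -57
|e|² = 100 + 49 = 149
proj_e d = (-57/149) · (-10, 7) ≈ (3.826, -2.678)

(3.826, -2.678)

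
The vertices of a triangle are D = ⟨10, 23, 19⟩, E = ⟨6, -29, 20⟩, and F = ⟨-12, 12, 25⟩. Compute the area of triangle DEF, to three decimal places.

DE = (-4, -52, 1),  DF = (-22, -11, 6)
i: (-52)·6 - 1·(-11) = -312 - (-11) = -301
j: 1·(-22) - (-4)·6 = -22 - (-24) = 2
k: (-4)·(-11) - (-52)·(-22) = 44 - 1144 = -1100
DE × DF = (-301, 2, -1100)
|DE × DF| = √1300605 ≈ 1140.4407
area = ½ · 1140.4407 ≈ 570.220

570.220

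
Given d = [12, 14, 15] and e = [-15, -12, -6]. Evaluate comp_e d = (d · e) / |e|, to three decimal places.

d · e = 12·(-15) + 14·(-12) + 15·(-6) = -180 - 168 - 90 = -438
|e| = √(225 + 144 + 36) = √405 ≈ 20.1246
comp_e d = -438 / √405 ≈ -21.764

-21.764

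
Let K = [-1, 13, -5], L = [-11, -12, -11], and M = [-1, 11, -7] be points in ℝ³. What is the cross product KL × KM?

(38, -20, 20)

KL = (-10, -25, -6)
KM = (0, -2, -2)
i: (-25)·(-2) - (-6)·(-2) = 50 - 12 = 38
j: (-6)·0 - (-10)·(-2) = 0 - 20 = -20
k: (-10)·(-2) - (-25)·0 = 20 - 0 = 20
KL × KM = (38, -20, 20)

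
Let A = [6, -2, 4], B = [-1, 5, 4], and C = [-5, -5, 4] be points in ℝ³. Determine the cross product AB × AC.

(0, 0, 98)

AB = (-7, 7, 0)
AC = (-11, -3, 0)
i: 7·0 - 0·(-3) = 0 - 0 = 0
j: 0·(-11) - (-7)·0 = 0 - 0 = 0
k: (-7)·(-3) - 7·(-11) = 21 - (-77) = 98
AB × AC = (0, 0, 98)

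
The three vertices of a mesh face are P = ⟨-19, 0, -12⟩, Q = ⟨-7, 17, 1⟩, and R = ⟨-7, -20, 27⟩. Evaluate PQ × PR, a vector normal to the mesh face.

(923, -312, -444)

PQ = (12, 17, 13)
PR = (12, -20, 39)
i: 17·39 - 13·(-20) = 663 - (-260) = 923
j: 13·12 - 12·39 = 156 - 468 = -312
k: 12·(-20) - 17·12 = -240 - 204 = -444
PQ × PR = (923, -312, -444)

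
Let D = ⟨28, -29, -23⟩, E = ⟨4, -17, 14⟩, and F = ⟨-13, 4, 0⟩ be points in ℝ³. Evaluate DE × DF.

(-945, -965, -300)

DE = (-24, 12, 37)
DF = (-41, 33, 23)
i: 12·23 - 37·33 = 276 - 1221 = -945
j: 37·(-41) - (-24)·23 = -1517 - (-552) = -965
k: (-24)·33 - 12·(-41) = -792 - (-492) = -300
DE × DF = (-945, -965, -300)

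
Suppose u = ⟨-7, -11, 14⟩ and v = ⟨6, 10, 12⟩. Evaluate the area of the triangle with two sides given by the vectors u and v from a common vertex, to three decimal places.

159.862

i: (-11)·12 - 14·10 = -132 - 140 = -272
j: 14·6 - (-7)·12 = 84 - (-84) = 168
k: (-7)·10 - (-11)·6 = -70 - (-66) = -4
u × v = (-272, 168, -4)
|u × v| = √((-272)² + 168² + (-4)²) = √102224 ≈ 319.7249
area = ½ · 319.7249 ≈ 159.862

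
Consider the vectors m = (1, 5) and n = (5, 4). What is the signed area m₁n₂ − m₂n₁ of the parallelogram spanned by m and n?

1·4 - 5·5 = 4 - 25 = -21

-21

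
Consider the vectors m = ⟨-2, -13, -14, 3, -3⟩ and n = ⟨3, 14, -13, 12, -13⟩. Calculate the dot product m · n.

69

m · n = (-2)·3 + (-13)·14 + (-14)·(-13) + 3·12 + (-3)·(-13) = -6 - 182 + 182 + 36 + 39 = 69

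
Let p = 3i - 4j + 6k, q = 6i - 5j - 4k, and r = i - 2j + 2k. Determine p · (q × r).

q × r:
i: (-5)·2 - (-4)·(-2) = -10 - 8 = -18
j: (-4)·1 - 6·2 = -4 - 12 = -16
k: 6·(-2) - (-5)·1 = -12 - (-5) = -7
q × r = (-18, -16, -7)
p · (q × r) = 3·(-18) + (-4)·(-16) + 6·(-7) = -54 + 64 - 42 = -32

-32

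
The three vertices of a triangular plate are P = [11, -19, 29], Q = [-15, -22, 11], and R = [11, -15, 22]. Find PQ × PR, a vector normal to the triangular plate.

(93, -182, -104)

PQ = (-26, -3, -18)
PR = (0, 4, -7)
i: (-3)·(-7) - (-18)·4 = 21 - (-72) = 93
j: (-18)·0 - (-26)·(-7) = 0 - 182 = -182
k: (-26)·4 - (-3)·0 = -104 - 0 = -104
PQ × PR = (93, -182, -104)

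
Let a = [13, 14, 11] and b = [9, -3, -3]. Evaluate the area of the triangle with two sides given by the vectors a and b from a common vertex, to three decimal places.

107.645

i: 14·(-3) - 11·(-3) = -42 - (-33) = -9
j: 11·9 - 13·(-3) = 99 - (-39) = 138
k: 13·(-3) - 14·9 = -39 - 126 = -165
a × b = (-9, 138, -165)
|a × b| = √((-9)² + 138² + (-165)²) = √46350 ≈ 215.2905
area = ½ · 215.2905 ≈ 107.645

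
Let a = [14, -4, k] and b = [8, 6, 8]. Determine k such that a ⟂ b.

-11

a · b = 14·8 + (-4)·6 + k·8 = 88 + 8k
Set equal to 0: 8k = -88, so k = -11.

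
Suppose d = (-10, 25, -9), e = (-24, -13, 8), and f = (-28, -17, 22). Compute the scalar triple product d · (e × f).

8704

e × f:
i: (-13)·22 - 8·(-17) = -286 - (-136) = -150
j: 8·(-28) - (-24)·22 = -224 - (-528) = 304
k: (-24)·(-17) - (-13)·(-28) = 408 - 364 = 44
e × f = (-150, 304, 44)
d · (e × f) = (-10)·(-150) + 25·304 + (-9)·44 = 1500 + 7600 - 396 = 8704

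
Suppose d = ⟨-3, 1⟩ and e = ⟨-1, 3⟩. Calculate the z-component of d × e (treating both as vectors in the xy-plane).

(-3)·3 - 1·(-1) = -9 - (-1) = -8

-8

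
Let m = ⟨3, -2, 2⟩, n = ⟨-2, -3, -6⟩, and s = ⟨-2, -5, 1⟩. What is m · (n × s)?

-119

n × s:
i: (-3)·1 - (-6)·(-5) = -3 - 30 = -33
j: (-6)·(-2) - (-2)·1 = 12 - (-2) = 14
k: (-2)·(-5) - (-3)·(-2) = 10 - 6 = 4
n × s = (-33, 14, 4)
m · (n × s) = 3·(-33) + (-2)·14 + 2·4 = -99 - 28 + 8 = -119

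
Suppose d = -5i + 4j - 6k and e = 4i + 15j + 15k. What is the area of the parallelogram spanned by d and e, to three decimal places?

182.707

i: 4·15 - (-6)·15 = 60 - (-90) = 150
j: (-6)·4 - (-5)·15 = -24 - (-75) = 51
k: (-5)·15 - 4·4 = -75 - 16 = -91
d × e = (150, 51, -91)
|d × e| = √(150² + 51² + (-91)²) = √33382 ≈ 182.7074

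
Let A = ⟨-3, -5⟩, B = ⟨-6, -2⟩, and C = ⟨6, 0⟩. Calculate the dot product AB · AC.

-12

AB = B − A = (-3, 3)
AC = C − A = (9, 5)
AB · AC = (-3)·9 + 3·5 = -27 + 15 = -12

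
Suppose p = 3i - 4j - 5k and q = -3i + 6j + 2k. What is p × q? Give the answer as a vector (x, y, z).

i: (-4)·2 - (-5)·6 = -8 - (-30) = 22
j: (-5)·(-3) - 3·2 = 15 - 6 = 9
k: 3·6 - (-4)·(-3) = 18 - 12 = 6
p × q = (22, 9, 6)

(22, 9, 6)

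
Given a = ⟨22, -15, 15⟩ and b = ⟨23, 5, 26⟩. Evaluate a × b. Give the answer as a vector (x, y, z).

(-465, -227, 455)

i: (-15)·26 - 15·5 = -390 - 75 = -465
j: 15·23 - 22·26 = 345 - 572 = -227
k: 22·5 - (-15)·23 = 110 - (-345) = 455
a × b = (-465, -227, 455)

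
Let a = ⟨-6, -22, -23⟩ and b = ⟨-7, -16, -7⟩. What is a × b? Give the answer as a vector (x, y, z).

(-214, 119, -58)

i: (-22)·(-7) - (-23)·(-16) = 154 - 368 = -214
j: (-23)·(-7) - (-6)·(-7) = 161 - 42 = 119
k: (-6)·(-16) - (-22)·(-7) = 96 - 154 = -58
a × b = (-214, 119, -58)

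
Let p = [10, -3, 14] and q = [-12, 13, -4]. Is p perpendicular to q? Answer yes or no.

no

p · q = 10·(-12) + (-3)·13 + 14·(-4) = -120 - 39 - 56 = -215
Nonzero, so the vectors are not orthogonal.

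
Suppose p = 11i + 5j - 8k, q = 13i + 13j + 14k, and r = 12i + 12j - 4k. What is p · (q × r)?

q × r:
i: 13·(-4) - 14·12 = -52 - 168 = -220
j: 14·12 - 13·(-4) = 168 - (-52) = 220
k: 13·12 - 13·12 = 156 - 156 = 0
q × r = (-220, 220, 0)
p · (q × r) = 11·(-220) + 5·220 + (-8)·0 = -2420 + 1100 + 0 = -1320

-1320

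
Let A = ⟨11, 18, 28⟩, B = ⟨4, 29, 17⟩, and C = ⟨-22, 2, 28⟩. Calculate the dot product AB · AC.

55

AB = B − A = (-7, 11, -11)
AC = C − A = (-33, -16, 0)
AB · AC = (-7)·(-33) + 11·(-16) + (-11)·0 = 231 - 176 + 0 = 55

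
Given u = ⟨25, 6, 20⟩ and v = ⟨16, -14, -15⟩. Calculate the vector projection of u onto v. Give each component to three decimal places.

(0.378, -0.331, -0.355)

u · v = 25·16 + 6·(-14) + 20·(-15) = 400 - 84 - 300 = 16
|v|² = 256 + 196 + 225 = 677
proj_v u = (16/677) · (16, -14, -15) ≈ (0.378, -0.331, -0.355)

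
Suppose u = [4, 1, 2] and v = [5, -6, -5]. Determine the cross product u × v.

(7, 30, -29)

i: 1·(-5) - 2·(-6) = -5 - (-12) = 7
j: 2·5 - 4·(-5) = 10 - (-20) = 30
k: 4·(-6) - 1·5 = -24 - 5 = -29
u × v = (7, 30, -29)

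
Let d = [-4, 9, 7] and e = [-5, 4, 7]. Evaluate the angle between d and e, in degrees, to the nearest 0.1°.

23.7

d · e = (-4)·(-5) + 9·4 + 7·7 = 20 + 36 + 49 = 105
|d|² = 16 + 81 + 49 = 146,  |d| = √146 ≈ 12.083046
|e|² = 25 + 16 + 49 = 90,  |e| = √90 ≈ 9.486833
cos θ = 105 / (12.083046 · 9.486833) ≈ 0.91599
θ = arccos(0.91599) ≈ 23.7°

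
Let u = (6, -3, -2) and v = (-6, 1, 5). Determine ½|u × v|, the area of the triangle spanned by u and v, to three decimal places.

i: (-3)·5 - (-2)·1 = -15 - (-2) = -13
j: (-2)·(-6) - 6·5 = 12 - 30 = -18
k: 6·1 - (-3)·(-6) = 6 - 18 = -12
u × v = (-13, -18, -12)
|u × v| = √((-13)² + (-18)² + (-12)²) = √637 ≈ 25.2389
area = ½ · 25.2389 ≈ 12.619

12.619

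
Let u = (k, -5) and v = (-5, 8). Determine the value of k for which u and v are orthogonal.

-8

u · v = k·(-5) + (-5)·8 = -40 - 5k
Set equal to 0: -5k = 40, so k = -8.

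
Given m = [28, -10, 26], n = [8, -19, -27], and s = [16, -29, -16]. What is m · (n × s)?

-8500

n × s:
i: (-19)·(-16) - (-27)·(-29) = 304 - 783 = -479
j: (-27)·16 - 8·(-16) = -432 - (-128) = -304
k: 8·(-29) - (-19)·16 = -232 - (-304) = 72
n × s = (-479, -304, 72)
m · (n × s) = 28·(-479) + (-10)·(-304) + 26·72 = -13412 + 3040 + 1872 = -8500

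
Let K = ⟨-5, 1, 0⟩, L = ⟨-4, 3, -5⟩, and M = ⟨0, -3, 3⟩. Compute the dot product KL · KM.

KL = L − K = (1, 2, -5)
KM = M − K = (5, -4, 3)
KL · KM = 1·5 + 2·(-4) + (-5)·3 = 5 - 8 - 15 = -18

-18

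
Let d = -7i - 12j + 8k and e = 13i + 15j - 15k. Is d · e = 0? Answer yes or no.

no

d · e = (-7)·13 + (-12)·15 + 8·(-15) = -91 - 180 - 120 = -391
Nonzero, so the vectors are not orthogonal.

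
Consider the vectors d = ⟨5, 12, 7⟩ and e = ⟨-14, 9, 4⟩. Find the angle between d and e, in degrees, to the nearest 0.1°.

d · e = 5·(-14) + 12·9 + 7·4 = -70 + 108 + 28 = 66
|d|² = 25 + 144 + 49 = 218,  |d| = √218 ≈ 14.764823
|e|² = 196 + 81 + 16 = 293,  |e| = √293 ≈ 17.117243
cos θ = 66 / (14.764823 · 17.117243) ≈ 0.26115
θ = arccos(0.26115) ≈ 74.9°

74.9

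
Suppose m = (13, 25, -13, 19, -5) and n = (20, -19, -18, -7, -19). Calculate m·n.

-19

m · n = 13·20 + 25·(-19) + (-13)·(-18) + 19·(-7) + (-5)·(-19) = 260 - 475 + 234 - 133 + 95 = -19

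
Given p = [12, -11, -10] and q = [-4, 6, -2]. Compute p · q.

p · q = 12·(-4) + (-11)·6 + (-10)·(-2) = -48 - 66 + 20 = -94

-94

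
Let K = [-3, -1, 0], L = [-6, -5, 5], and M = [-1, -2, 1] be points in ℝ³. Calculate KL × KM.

KL = (-3, -4, 5)
KM = (2, -1, 1)
i: (-4)·1 - 5·(-1) = -4 - (-5) = 1
j: 5·2 - (-3)·1 = 10 - (-3) = 13
k: (-3)·(-1) - (-4)·2 = 3 - (-8) = 11
KL × KM = (1, 13, 11)

(1, 13, 11)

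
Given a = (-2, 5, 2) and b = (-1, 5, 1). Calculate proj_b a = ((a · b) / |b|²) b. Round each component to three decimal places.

a · b = (-2)·(-1) + 5·5 + 2·1 = 2 + 25 + 2 = 29
|b|² = 1 + 25 + 1 = 27
proj_b a = (29/27) · (-1, 5, 1) ≈ (-1.074, 5.370, 1.074)

(-1.074, 5.370, 1.074)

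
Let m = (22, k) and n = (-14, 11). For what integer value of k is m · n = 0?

m · n = 22·(-14) + k·11 = -308 + 11k
Set equal to 0: 11k = 308, so k = 28.

28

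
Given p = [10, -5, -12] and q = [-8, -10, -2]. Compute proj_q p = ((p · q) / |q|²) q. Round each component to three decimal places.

p · q = 10·(-8) + (-5)·(-10) + (-12)·(-2) = -80 + 50 + 24 = -6
|q|² = 64 + 100 + 4 = 168
proj_q p = (-6/168) · (-8, -10, -2) ≈ (0.286, 0.357, 0.071)

(0.286, 0.357, 0.071)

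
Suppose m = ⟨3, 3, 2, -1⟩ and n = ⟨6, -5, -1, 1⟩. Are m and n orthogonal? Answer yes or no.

yes

m · n = 3·6 + 3·(-5) + 2·(-1) + (-1)·1 = 18 - 15 - 2 - 1 = 0
Zero, so the vectors are orthogonal.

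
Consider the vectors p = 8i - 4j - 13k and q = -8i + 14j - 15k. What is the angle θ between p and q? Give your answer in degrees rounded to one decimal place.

77.5

p · q = 8·(-8) + (-4)·14 + (-13)·(-15) = -64 - 56 + 195 = 75
|p|² = 64 + 16 + 169 = 249,  |p| = √249 ≈ 15.779734
|q|² = 64 + 196 + 225 = 485,  |q| = √485 ≈ 22.022716
cos θ = 75 / (15.779734 · 22.022716) ≈ 0.21582
θ = arccos(0.21582) ≈ 77.5°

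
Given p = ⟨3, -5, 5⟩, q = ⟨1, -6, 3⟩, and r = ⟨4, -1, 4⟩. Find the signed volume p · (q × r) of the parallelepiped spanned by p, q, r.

q × r:
i: (-6)·4 - 3·(-1) = -24 - (-3) = -21
j: 3·4 - 1·4 = 12 - 4 = 8
k: 1·(-1) - (-6)·4 = -1 - (-24) = 23
q × r = (-21, 8, 23)
p · (q × r) = 3·(-21) + (-5)·8 + 5·23 = -63 - 40 + 115 = 12

12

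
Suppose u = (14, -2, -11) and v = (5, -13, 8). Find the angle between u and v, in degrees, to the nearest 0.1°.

88.4

u · v = 14·5 + (-2)·(-13) + (-11)·8 = 70 + 26 - 88 = 8
|u|² = 196 + 4 + 121 = 321,  |u| = √321 ≈ 17.916473
|v|² = 25 + 169 + 64 = 258,  |v| = √258 ≈ 16.062378
cos θ = 8 / (17.916473 · 16.062378) ≈ 0.02780
θ = arccos(0.02780) ≈ 88.4°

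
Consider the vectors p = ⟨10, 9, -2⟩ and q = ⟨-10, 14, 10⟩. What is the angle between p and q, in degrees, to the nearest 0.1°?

p · q = 10·(-10) + 9·14 + (-2)·10 = -100 + 126 - 20 = 6
|p|² = 100 + 81 + 4 = 185,  |p| = √185 ≈ 13.601471
|q|² = 100 + 196 + 100 = 396,  |q| = √396 ≈ 19.899749
cos θ = 6 / (13.601471 · 19.899749) ≈ 0.02217
θ = arccos(0.02217) ≈ 88.7°

88.7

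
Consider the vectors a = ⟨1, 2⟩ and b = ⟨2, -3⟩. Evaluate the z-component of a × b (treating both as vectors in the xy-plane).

-7

1·(-3) - 2·2 = -3 - 4 = -7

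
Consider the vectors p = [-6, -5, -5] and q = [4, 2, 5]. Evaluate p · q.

-59

p · q = (-6)·4 + (-5)·2 + (-5)·5 = -24 - 10 - 25 = -59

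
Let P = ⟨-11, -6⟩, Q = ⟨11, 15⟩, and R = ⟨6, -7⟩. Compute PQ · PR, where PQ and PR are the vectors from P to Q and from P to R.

PQ = Q − P = (22, 21)
PR = R − P = (17, -1)
PQ · PR = 22·17 + 21·(-1) = 374 - 21 = 353

353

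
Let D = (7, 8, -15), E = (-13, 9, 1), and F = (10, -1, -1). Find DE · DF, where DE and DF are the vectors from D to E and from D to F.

155

DE = E − D = (-20, 1, 16)
DF = F − D = (3, -9, 14)
DE · DF = (-20)·3 + 1·(-9) + 16·14 = -60 - 9 + 224 = 155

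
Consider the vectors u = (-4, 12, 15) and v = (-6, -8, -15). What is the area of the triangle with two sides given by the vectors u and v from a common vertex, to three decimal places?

96.068

i: 12·(-15) - 15·(-8) = -180 - (-120) = -60
j: 15·(-6) - (-4)·(-15) = -90 - 60 = -150
k: (-4)·(-8) - 12·(-6) = 32 - (-72) = 104
u × v = (-60, -150, 104)
|u × v| = √((-60)² + (-150)² + 104²) = √36916 ≈ 192.1354
area = ½ · 192.1354 ≈ 96.068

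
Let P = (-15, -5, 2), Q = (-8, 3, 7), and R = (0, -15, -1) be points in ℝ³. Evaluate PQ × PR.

PQ = (7, 8, 5)
PR = (15, -10, -3)
i: 8·(-3) - 5·(-10) = -24 - (-50) = 26
j: 5·15 - 7·(-3) = 75 - (-21) = 96
k: 7·(-10) - 8·15 = -70 - 120 = -190
PQ × PR = (26, 96, -190)

(26, 96, -190)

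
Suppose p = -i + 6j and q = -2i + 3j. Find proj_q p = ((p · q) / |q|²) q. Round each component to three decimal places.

(-3.077, 4.615)

p · q = (-1)·(-2) + 6·3 = 2 + 18 = 20
|q|² = 4 + 9 = 13
proj_q p = (20/13) · (-2, 3) ≈ (-3.077, 4.615)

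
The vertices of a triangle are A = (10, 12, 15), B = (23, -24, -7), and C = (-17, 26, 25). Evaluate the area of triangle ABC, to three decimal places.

458.830

AB = (13, -36, -22),  AC = (-27, 14, 10)
i: (-36)·10 - (-22)·14 = -360 - (-308) = -52
j: (-22)·(-27) - 13·10 = 594 - 130 = 464
k: 13·14 - (-36)·(-27) = 182 - 972 = -790
AB × AC = (-52, 464, -790)
|AB × AC| = √842100 ≈ 917.6601
area = ½ · 917.6601 ≈ 458.830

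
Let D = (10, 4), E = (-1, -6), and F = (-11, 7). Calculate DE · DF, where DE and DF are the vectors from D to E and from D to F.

DE = E − D = (-11, -10)
DF = F − D = (-21, 3)
DE · DF = (-11)·(-21) + (-10)·3 = 231 - 30 = 201

201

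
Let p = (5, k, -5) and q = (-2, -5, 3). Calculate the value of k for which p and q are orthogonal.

-5

p · q = 5·(-2) + k·(-5) + (-5)·3 = -25 - 5k
Set equal to 0: -5k = 25, so k = -5.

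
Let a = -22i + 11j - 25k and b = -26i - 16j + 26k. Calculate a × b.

i: 11·26 - (-25)·(-16) = 286 - 400 = -114
j: (-25)·(-26) - (-22)·26 = 650 - (-572) = 1222
k: (-22)·(-16) - 11·(-26) = 352 - (-286) = 638
a × b = (-114, 1222, 638)

(-114, 1222, 638)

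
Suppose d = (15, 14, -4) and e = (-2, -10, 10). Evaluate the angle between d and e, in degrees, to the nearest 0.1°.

d · e = 15·(-2) + 14·(-10) + (-4)·10 = -30 - 140 - 40 = -210
|d|² = 225 + 196 + 16 = 437,  |d| = √437 ≈ 20.904545
|e|² = 4 + 100 + 100 = 204,  |e| = √204 ≈ 14.282857
cos θ = -210 / (20.904545 · 14.282857) ≈ -0.70334
θ = arccos(-0.70334) ≈ 134.7°

134.7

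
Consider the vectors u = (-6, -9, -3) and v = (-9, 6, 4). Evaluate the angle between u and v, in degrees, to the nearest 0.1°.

95.3

u · v = (-6)·(-9) + (-9)·6 + (-3)·4 = 54 - 54 - 12 = -12
|u|² = 36 + 81 + 9 = 126,  |u| = √126 ≈ 11.224972
|v|² = 81 + 36 + 16 = 133,  |v| = √133 ≈ 11.532563
cos θ = -12 / (11.224972 · 11.532563) ≈ -0.09270
θ = arccos(-0.09270) ≈ 95.3°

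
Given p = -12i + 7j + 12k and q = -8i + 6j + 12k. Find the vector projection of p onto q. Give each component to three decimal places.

p · q = (-12)·(-8) + 7·6 + 12·12 = 96 + 42 + 144 = 282
|q|² = 64 + 36 + 144 = 244
proj_q p = (282/244) · (-8, 6, 12) ≈ (-9.246, 6.934, 13.869)

(-9.246, 6.934, 13.869)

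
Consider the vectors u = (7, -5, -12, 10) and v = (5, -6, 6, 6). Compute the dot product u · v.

53

u · v = 7·5 + (-5)·(-6) + (-12)·6 + 10·6 = 35 + 30 - 72 + 60 = 53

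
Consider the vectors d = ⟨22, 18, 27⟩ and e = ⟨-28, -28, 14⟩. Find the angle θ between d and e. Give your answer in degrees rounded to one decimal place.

116.8

d · e = 22·(-28) + 18·(-28) + 27·14 = -616 - 504 + 378 = -742
|d|² = 484 + 324 + 729 = 1537,  |d| = √1537 ≈ 39.204592
|e|² = 784 + 784 + 196 = 1764,  |e| = √1764 ≈ 42.000000
cos θ = -742 / (39.204592 · 42.000000) ≈ -0.45063
θ = arccos(-0.45063) ≈ 116.8°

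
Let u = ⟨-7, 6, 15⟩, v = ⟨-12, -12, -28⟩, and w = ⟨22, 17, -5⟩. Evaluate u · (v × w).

-6908

v × w:
i: (-12)·(-5) - (-28)·17 = 60 - (-476) = 536
j: (-28)·22 - (-12)·(-5) = -616 - 60 = -676
k: (-12)·17 - (-12)·22 = -204 - (-264) = 60
v × w = (536, -676, 60)
u · (v × w) = (-7)·536 + 6·(-676) + 15·60 = -3752 - 4056 + 900 = -6908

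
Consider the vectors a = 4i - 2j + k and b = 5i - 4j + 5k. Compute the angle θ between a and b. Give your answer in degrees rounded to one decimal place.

a · b = 4·5 + (-2)·(-4) + 1·5 = 20 + 8 + 5 = 33
|a|² = 16 + 4 + 1 = 21,  |a| = √21 ≈ 4.582576
|b|² = 25 + 16 + 25 = 66,  |b| = √66 ≈ 8.124038
cos θ = 33 / (4.582576 · 8.124038) ≈ 0.88641
θ = arccos(0.88641) ≈ 27.6°

27.6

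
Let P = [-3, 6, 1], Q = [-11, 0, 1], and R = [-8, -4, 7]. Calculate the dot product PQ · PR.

100

PQ = Q − P = (-8, -6, 0)
PR = R − P = (-5, -10, 6)
PQ · PR = (-8)·(-5) + (-6)·(-10) + 0·6 = 40 + 60 + 0 = 100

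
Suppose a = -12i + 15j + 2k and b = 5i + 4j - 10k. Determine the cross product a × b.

i: 15·(-10) - 2·4 = -150 - 8 = -158
j: 2·5 - (-12)·(-10) = 10 - 120 = -110
k: (-12)·4 - 15·5 = -48 - 75 = -123
a × b = (-158, -110, -123)

(-158, -110, -123)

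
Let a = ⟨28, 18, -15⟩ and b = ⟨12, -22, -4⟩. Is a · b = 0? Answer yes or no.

a · b = 28·12 + 18·(-22) + (-15)·(-4) = 336 - 396 + 60 = 0
Zero, so the vectors are orthogonal.

yes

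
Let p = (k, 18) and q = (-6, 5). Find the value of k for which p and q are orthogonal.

p · q = k·(-6) + 18·5 = 90 - 6k
Set equal to 0: -6k = -90, so k = 15.

15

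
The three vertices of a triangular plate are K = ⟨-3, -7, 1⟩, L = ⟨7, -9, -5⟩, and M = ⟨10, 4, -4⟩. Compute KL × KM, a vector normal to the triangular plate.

(76, -28, 136)

KL = (10, -2, -6)
KM = (13, 11, -5)
i: (-2)·(-5) - (-6)·11 = 10 - (-66) = 76
j: (-6)·13 - 10·(-5) = -78 - (-50) = -28
k: 10·11 - (-2)·13 = 110 - (-26) = 136
KL × KM = (76, -28, 136)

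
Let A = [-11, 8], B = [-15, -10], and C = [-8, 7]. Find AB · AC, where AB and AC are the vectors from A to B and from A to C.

6

AB = B − A = (-4, -18)
AC = C − A = (3, -1)
AB · AC = (-4)·3 + (-18)·(-1) = -12 + 18 = 6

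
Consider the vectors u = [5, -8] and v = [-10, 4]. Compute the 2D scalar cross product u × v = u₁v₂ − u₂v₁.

5·4 - (-8)·(-10) = 20 - 80 = -60

-60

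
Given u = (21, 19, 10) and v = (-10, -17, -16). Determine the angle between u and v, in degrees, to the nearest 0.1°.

u · v = 21·(-10) + 19·(-17) + 10·(-16) = -210 - 323 - 160 = -693
|u|² = 441 + 361 + 100 = 902,  |u| = √902 ≈ 30.033315
|v|² = 100 + 289 + 256 = 645,  |v| = √645 ≈ 25.396850
cos θ = -693 / (30.033315 · 25.396850) ≈ -0.90855
θ = arccos(-0.90855) ≈ 155.3°

155.3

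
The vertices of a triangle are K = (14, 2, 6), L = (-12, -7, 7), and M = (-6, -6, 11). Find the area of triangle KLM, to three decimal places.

KL = (-26, -9, 1),  KM = (-20, -8, 5)
i: (-9)·5 - 1·(-8) = -45 - (-8) = -37
j: 1·(-20) - (-26)·5 = -20 - (-130) = 110
k: (-26)·(-8) - (-9)·(-20) = 208 - 180 = 28
KL × KM = (-37, 110, 28)
|KL × KM| = √14253 ≈ 119.3859
area = ½ · 119.3859 ≈ 59.693

59.693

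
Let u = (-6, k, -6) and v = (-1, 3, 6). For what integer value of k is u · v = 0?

10

u · v = (-6)·(-1) + k·3 + (-6)·6 = -30 + 3k
Set equal to 0: 3k = 30, so k = 10.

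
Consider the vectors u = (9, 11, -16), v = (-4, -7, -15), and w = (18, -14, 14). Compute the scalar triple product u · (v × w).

v × w:
i: (-7)·14 - (-15)·(-14) = -98 - 210 = -308
j: (-15)·18 - (-4)·14 = -270 - (-56) = -214
k: (-4)·(-14) - (-7)·18 = 56 - (-126) = 182
v × w = (-308, -214, 182)
u · (v × w) = 9·(-308) + 11·(-214) + (-16)·182 = -2772 - 2354 - 2912 = -8038

-8038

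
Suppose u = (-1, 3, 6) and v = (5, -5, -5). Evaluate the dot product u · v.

u · v = (-1)·5 + 3·(-5) + 6·(-5) = -5 - 15 - 30 = -50

-50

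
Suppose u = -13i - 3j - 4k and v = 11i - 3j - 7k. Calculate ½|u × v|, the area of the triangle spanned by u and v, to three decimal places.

76.632

i: (-3)·(-7) - (-4)·(-3) = 21 - 12 = 9
j: (-4)·11 - (-13)·(-7) = -44 - 91 = -135
k: (-13)·(-3) - (-3)·11 = 39 - (-33) = 72
u × v = (9, -135, 72)
|u × v| = √(9² + (-135)² + 72²) = √23490 ≈ 153.2645
area = ½ · 153.2645 ≈ 76.632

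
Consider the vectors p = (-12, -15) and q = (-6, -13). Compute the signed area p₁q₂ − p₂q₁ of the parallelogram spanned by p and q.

(-12)·(-13) - (-15)·(-6) = 156 - 90 = 66

66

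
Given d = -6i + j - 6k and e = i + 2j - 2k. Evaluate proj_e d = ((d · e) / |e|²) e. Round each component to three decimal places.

(0.889, 1.778, -1.778)

d · e = (-6)·1 + 1·2 + (-6)·(-2) = -6 + 2 + 12 = 8
|e|² = 1 + 4 + 4 = 9
proj_e d = (8/9) · (1, 2, -2) ≈ (0.889, 1.778, -1.778)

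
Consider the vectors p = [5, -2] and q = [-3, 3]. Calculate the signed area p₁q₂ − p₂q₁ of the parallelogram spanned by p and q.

5·3 - (-2)·(-3) = 15 - 6 = 9

9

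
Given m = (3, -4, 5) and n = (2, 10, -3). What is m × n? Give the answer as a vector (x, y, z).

i: (-4)·(-3) - 5·10 = 12 - 50 = -38
j: 5·2 - 3·(-3) = 10 - (-9) = 19
k: 3·10 - (-4)·2 = 30 - (-8) = 38
m × n = (-38, 19, 38)

(-38, 19, 38)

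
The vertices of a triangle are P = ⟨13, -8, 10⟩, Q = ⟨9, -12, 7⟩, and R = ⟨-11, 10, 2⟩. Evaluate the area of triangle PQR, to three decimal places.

PQ = (-4, -4, -3),  PR = (-24, 18, -8)
i: (-4)·(-8) - (-3)·18 = 32 - (-54) = 86
j: (-3)·(-24) - (-4)·(-8) = 72 - 32 = 40
k: (-4)·18 - (-4)·(-24) = -72 - 96 = -168
PQ × PR = (86, 40, -168)
|PQ × PR| = √37220 ≈ 192.9249
area = ½ · 192.9249 ≈ 96.462

96.462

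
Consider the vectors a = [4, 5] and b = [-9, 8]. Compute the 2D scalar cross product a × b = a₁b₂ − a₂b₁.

77

4·8 - 5·(-9) = 32 - (-45) = 77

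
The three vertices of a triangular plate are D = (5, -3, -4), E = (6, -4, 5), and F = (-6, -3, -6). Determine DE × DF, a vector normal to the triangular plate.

(2, -97, -11)

DE = (1, -1, 9)
DF = (-11, 0, -2)
i: (-1)·(-2) - 9·0 = 2 - 0 = 2
j: 9·(-11) - 1·(-2) = -99 - (-2) = -97
k: 1·0 - (-1)·(-11) = 0 - 11 = -11
DE × DF = (2, -97, -11)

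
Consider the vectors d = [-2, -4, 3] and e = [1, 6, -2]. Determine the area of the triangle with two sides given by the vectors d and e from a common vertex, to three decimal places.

6.423

i: (-4)·(-2) - 3·6 = 8 - 18 = -10
j: 3·1 - (-2)·(-2) = 3 - 4 = -1
k: (-2)·6 - (-4)·1 = -12 - (-4) = -8
d × e = (-10, -1, -8)
|d × e| = √((-10)² + (-1)² + (-8)²) = √165 ≈ 12.8452
area = ½ · 12.8452 ≈ 6.423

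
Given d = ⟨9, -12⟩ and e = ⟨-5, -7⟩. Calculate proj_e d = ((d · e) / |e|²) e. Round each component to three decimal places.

(-2.635, -3.689)

d · e = 9·(-5) + (-12)·(-7) = -45 + 84 = 39
|e|² = 25 + 49 = 74
proj_e d = (39/74) · (-5, -7) ≈ (-2.635, -3.689)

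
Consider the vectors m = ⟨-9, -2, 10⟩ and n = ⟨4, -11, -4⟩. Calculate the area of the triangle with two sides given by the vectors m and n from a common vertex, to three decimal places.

i: (-2)·(-4) - 10·(-11) = 8 - (-110) = 118
j: 10·4 - (-9)·(-4) = 40 - 36 = 4
k: (-9)·(-11) - (-2)·4 = 99 - (-8) = 107
m × n = (118, 4, 107)
|m × n| = √(118² + 4² + 107²) = √25389 ≈ 159.3393
area = ½ · 159.3393 ≈ 79.670

79.670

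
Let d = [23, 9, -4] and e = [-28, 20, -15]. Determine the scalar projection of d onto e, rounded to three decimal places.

-10.763

d · e = 23·(-28) + 9·20 + (-4)·(-15) = -644 + 180 + 60 = -404
|e| = √(784 + 400 + 225) = √1409 ≈ 37.5366
comp_e d = -404 / √1409 ≈ -10.763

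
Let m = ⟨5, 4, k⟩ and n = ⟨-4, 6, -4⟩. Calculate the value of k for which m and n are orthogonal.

1

m · n = 5·(-4) + 4·6 + k·(-4) = 4 - 4k
Set equal to 0: -4k = -4, so k = 1.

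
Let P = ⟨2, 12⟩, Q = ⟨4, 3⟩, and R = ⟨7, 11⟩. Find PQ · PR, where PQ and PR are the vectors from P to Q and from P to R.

19

PQ = Q − P = (2, -9)
PR = R − P = (5, -1)
PQ · PR = 2·5 + (-9)·(-1) = 10 + 9 = 19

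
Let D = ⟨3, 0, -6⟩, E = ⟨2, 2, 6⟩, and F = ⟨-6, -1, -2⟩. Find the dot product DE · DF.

55

DE = E − D = (-1, 2, 12)
DF = F − D = (-9, -1, 4)
DE · DF = (-1)·(-9) + 2·(-1) + 12·4 = 9 - 2 + 48 = 55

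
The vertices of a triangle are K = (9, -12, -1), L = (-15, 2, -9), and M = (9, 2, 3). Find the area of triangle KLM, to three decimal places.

KL = (-24, 14, -8),  KM = (0, 14, 4)
i: 14·4 - (-8)·14 = 56 - (-112) = 168
j: (-8)·0 - (-24)·4 = 0 - (-96) = 96
k: (-24)·14 - 14·0 = -336 - 0 = -336
KL × KM = (168, 96, -336)
|KL × KM| = √150336 ≈ 387.7319
area = ½ · 387.7319 ≈ 193.866

193.866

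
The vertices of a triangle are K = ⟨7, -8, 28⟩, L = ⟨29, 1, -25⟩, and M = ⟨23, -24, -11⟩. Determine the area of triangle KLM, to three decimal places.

KL = (22, 9, -53),  KM = (16, -16, -39)
i: 9·(-39) - (-53)·(-16) = -351 - 848 = -1199
j: (-53)·16 - 22·(-39) = -848 - (-858) = 10
k: 22·(-16) - 9·16 = -352 - 144 = -496
KL × KM = (-1199, 10, -496)
|KL × KM| = √1683717 ≈ 1297.5812
area = ½ · 1297.5812 ≈ 648.791

648.791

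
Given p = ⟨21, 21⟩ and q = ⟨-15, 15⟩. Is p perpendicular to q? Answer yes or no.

yes

p · q = 21·(-15) + 21·15 = -315 + 315 = 0
Zero, so the vectors are orthogonal.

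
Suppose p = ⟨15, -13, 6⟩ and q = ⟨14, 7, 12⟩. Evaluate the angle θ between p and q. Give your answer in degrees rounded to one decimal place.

p · q = 15·14 + (-13)·7 + 6·12 = 210 - 91 + 72 = 191
|p|² = 225 + 169 + 36 = 430,  |p| = √430 ≈ 20.736441
|q|² = 196 + 49 + 144 = 389,  |q| = √389 ≈ 19.723083
cos θ = 191 / (20.736441 · 19.723083) ≈ 0.46701
θ = arccos(0.46701) ≈ 62.2°

62.2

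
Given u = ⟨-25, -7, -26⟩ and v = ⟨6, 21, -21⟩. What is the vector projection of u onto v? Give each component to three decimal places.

u · v = (-25)·6 + (-7)·21 + (-26)·(-21) = -150 - 147 + 546 = 249
|v|² = 36 + 441 + 441 = 918
proj_v u = (249/918) · (6, 21, -21) ≈ (1.627, 5.696, -5.696)

(1.627, 5.696, -5.696)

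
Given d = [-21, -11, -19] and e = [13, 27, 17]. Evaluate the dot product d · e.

d · e = (-21)·13 + (-11)·27 + (-19)·17 = -273 - 297 - 323 = -893

-893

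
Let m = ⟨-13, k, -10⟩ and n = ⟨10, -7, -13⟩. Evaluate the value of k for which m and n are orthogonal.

0

m · n = (-13)·10 + k·(-7) + (-10)·(-13) = 0 - 7k
Set equal to 0: -7k = 0, so k = 0.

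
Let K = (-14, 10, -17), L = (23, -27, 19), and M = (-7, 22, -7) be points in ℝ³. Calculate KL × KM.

KL = (37, -37, 36)
KM = (7, 12, 10)
i: (-37)·10 - 36·12 = -370 - 432 = -802
j: 36·7 - 37·10 = 252 - 370 = -118
k: 37·12 - (-37)·7 = 444 - (-259) = 703
KL × KM = (-802, -118, 703)

(-802, -118, 703)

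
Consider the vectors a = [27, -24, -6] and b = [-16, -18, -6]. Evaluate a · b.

a · b = 27·(-16) + (-24)·(-18) + (-6)·(-6) = -432 + 432 + 36 = 36

36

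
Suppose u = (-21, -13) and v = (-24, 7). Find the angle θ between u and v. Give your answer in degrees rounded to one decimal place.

u · v = (-21)·(-24) + (-13)·7 = 504 - 91 = 413
|u|² = 441 + 169 = 610,  |u| = √610 ≈ 24.698178
|v|² = 576 + 49 = 625,  |v| = √625 ≈ 25.000000
cos θ = 413 / (24.698178 · 25.000000) ≈ 0.66888
θ = arccos(0.66888) ≈ 48.0°

48.0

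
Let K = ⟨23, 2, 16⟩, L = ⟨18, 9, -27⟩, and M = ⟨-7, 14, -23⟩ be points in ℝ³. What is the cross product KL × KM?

(243, 1095, 150)

KL = (-5, 7, -43)
KM = (-30, 12, -39)
i: 7·(-39) - (-43)·12 = -273 - (-516) = 243
j: (-43)·(-30) - (-5)·(-39) = 1290 - 195 = 1095
k: (-5)·12 - 7·(-30) = -60 - (-210) = 150
KL × KM = (243, 1095, 150)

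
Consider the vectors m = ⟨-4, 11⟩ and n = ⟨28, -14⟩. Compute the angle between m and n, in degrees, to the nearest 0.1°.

136.5

m · n = (-4)·28 + 11·(-14) = -112 - 154 = -266
|m|² = 16 + 121 = 137,  |m| = √137 ≈ 11.704700
|n|² = 784 + 196 = 980,  |n| = √980 ≈ 31.304952
cos θ = -266 / (11.704700 · 31.304952) ≈ -0.72595
θ = arccos(-0.72595) ≈ 136.5°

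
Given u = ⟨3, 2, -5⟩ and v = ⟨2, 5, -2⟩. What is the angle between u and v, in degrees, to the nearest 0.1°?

u · v = 3·2 + 2·5 + (-5)·(-2) = 6 + 10 + 10 = 26
|u|² = 9 + 4 + 25 = 38,  |u| = √38 ≈ 6.164414
|v|² = 4 + 25 + 4 = 33,  |v| = √33 ≈ 5.744563
cos θ = 26 / (6.164414 · 5.744563) ≈ 0.73422
θ = arccos(0.73422) ≈ 42.8°

42.8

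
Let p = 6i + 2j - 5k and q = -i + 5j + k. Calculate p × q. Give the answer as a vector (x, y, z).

i: 2·1 - (-5)·5 = 2 - (-25) = 27
j: (-5)·(-1) - 6·1 = 5 - 6 = -1
k: 6·5 - 2·(-1) = 30 - (-2) = 32
p × q = (27, -1, 32)

(27, -1, 32)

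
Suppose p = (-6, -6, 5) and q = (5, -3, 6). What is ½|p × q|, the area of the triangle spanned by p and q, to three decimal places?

i: (-6)·6 - 5·(-3) = -36 - (-15) = -21
j: 5·5 - (-6)·6 = 25 - (-36) = 61
k: (-6)·(-3) - (-6)·5 = 18 - (-30) = 48
p × q = (-21, 61, 48)
|p × q| = √((-21)² + 61² + 48²) = √6466 ≈ 80.4114
area = ½ · 80.4114 ≈ 40.206

40.206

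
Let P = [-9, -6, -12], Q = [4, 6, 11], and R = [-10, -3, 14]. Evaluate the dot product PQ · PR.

621

PQ = Q − P = (13, 12, 23)
PR = R − P = (-1, 3, 26)
PQ · PR = 13·(-1) + 12·3 + 23·26 = -13 + 36 + 598 = 621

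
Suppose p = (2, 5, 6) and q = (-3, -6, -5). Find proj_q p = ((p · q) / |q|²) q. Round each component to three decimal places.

p · q = 2·(-3) + 5·(-6) + 6·(-5) = -6 - 30 - 30 = -66
|q|² = 9 + 36 + 25 = 70
proj_q p = (-66/70) · (-3, -6, -5) ≈ (2.829, 5.657, 4.714)

(2.829, 5.657, 4.714)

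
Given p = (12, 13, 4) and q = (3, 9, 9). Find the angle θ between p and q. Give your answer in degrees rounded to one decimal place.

p · q = 12·3 + 13·9 + 4·9 = 36 + 117 + 36 = 189
|p|² = 144 + 169 + 16 = 329,  |p| = √329 ≈ 18.138357
|q|² = 9 + 81 + 81 = 171,  |q| = √171 ≈ 13.076697
cos θ = 189 / (18.138357 · 13.076697) ≈ 0.79683
θ = arccos(0.79683) ≈ 37.2°

37.2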